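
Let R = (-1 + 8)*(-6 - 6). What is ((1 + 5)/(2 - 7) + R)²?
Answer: 181476/25 ≈ 7259.0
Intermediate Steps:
R = -84 (R = 7*(-12) = -84)
((1 + 5)/(2 - 7) + R)² = ((1 + 5)/(2 - 7) - 84)² = (6/(-5) - 84)² = (6*(-⅕) - 84)² = (-6/5 - 84)² = (-426/5)² = 181476/25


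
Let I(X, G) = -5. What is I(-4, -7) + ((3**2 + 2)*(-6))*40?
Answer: -2645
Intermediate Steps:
I(-4, -7) + ((3**2 + 2)*(-6))*40 = -5 + ((3**2 + 2)*(-6))*40 = -5 + ((9 + 2)*(-6))*40 = -5 + (11*(-6))*40 = -5 - 66*40 = -5 - 2640 = -2645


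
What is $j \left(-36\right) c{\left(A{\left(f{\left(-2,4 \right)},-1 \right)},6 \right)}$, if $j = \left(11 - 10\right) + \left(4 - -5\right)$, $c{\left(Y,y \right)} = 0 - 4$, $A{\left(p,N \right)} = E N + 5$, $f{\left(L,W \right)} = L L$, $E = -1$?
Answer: $1440$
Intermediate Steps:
$f{\left(L,W \right)} = L^{2}$
$A{\left(p,N \right)} = 5 - N$ ($A{\left(p,N \right)} = - N + 5 = 5 - N$)
$c{\left(Y,y \right)} = -4$ ($c{\left(Y,y \right)} = 0 - 4 = -4$)
$j = 10$ ($j = 1 + \left(4 + 5\right) = 1 + 9 = 10$)
$j \left(-36\right) c{\left(A{\left(f{\left(-2,4 \right)},-1 \right)},6 \right)} = 10 \left(-36\right) \left(-4\right) = \left(-360\right) \left(-4\right) = 1440$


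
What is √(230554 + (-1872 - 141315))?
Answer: 7*√1783 ≈ 295.58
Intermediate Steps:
√(230554 + (-1872 - 141315)) = √(230554 - 143187) = √87367 = 7*√1783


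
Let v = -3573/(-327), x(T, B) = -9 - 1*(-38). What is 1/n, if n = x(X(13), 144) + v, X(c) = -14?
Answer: 109/4352 ≈ 0.025046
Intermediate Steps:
x(T, B) = 29 (x(T, B) = -9 + 38 = 29)
v = 1191/109 (v = -3573*(-1/327) = 1191/109 ≈ 10.927)
n = 4352/109 (n = 29 + 1191/109 = 4352/109 ≈ 39.927)
1/n = 1/(4352/109) = 109/4352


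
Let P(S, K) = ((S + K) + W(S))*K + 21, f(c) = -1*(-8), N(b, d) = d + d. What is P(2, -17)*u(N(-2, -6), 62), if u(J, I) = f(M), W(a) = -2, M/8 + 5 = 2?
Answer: 2480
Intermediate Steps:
M = -24 (M = -40 + 8*2 = -40 + 16 = -24)
N(b, d) = 2*d
f(c) = 8
u(J, I) = 8
P(S, K) = 21 + K*(-2 + K + S) (P(S, K) = ((S + K) - 2)*K + 21 = ((K + S) - 2)*K + 21 = (-2 + K + S)*K + 21 = K*(-2 + K + S) + 21 = 21 + K*(-2 + K + S))
P(2, -17)*u(N(-2, -6), 62) = (21 + (-17)² - 2*(-17) - 17*2)*8 = (21 + 289 + 34 - 34)*8 = 310*8 = 2480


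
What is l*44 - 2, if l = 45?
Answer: 1978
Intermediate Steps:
l*44 - 2 = 45*44 - 2 = 1980 - 2 = 1978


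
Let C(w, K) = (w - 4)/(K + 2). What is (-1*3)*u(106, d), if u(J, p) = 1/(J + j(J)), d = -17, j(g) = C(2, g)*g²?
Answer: 81/2756 ≈ 0.029390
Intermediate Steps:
C(w, K) = (-4 + w)/(2 + K)
j(g) = -2*g²/(2 + g) (j(g) = ((-4 + 2)/(2 + g))*g² = (-2/(2 + g))*g² = -2*g²/(2 + g))
u(J, p) = 1/(J - 2*J²/(2 + J))
(-1*3)*u(106, d) = (-1*3)*((2 + 106)/(106*(2 - 1*106))) = -3*108/(106*(2 - 106)) = -3*108/(106*(-104)) = -3*(-1)*108/(106*104) = -3*(-27/2756) = 81/2756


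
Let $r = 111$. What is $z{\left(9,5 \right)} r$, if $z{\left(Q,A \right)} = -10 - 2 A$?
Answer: $-2220$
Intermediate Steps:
$z{\left(Q,A \right)} = -10 - 2 A$
$z{\left(9,5 \right)} r = \left(-10 - 10\right) 111 = \left(-20\right) 111 = -2220$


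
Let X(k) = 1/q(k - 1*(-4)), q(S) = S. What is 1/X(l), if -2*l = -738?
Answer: 373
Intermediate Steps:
l = 369 (l = -1/2*(-738) = 369)
X(k) = 1/(4 + k) (X(k) = 1/(k - 1*(-4)) = 1/(k + 4) = 1/(4 + k))
1/X(l) = 1/(1/(4 + 369)) = 1/(1/373) = 373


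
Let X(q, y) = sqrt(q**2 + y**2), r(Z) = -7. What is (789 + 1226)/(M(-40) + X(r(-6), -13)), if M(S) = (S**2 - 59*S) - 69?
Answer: 7840365/15139663 - 2015*sqrt(218)/15139663 ≈ 0.51590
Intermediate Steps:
M(S) = -69 + S**2 - 59*S
(789 + 1226)/(M(-40) + X(r(-6), -13)) = (789 + 1226)/((-69 + (-40)**2 - 59*(-40)) + sqrt((-7)**2 + (-13)**2)) = 2015/((-69 + 1600 + 2360) + sqrt(49 + 169)) = 2015/(3891 + sqrt(218))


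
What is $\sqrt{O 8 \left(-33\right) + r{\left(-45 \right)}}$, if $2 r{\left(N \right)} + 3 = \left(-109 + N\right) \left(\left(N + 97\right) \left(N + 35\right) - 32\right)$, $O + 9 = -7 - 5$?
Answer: $\frac{3 \sqrt{21354}}{2} \approx 219.2$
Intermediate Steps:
$O = -21$ ($O = -9 - 12 = -21$)
$r{\left(N \right)} = - \frac{3}{2} + \frac{\left(-109 + N\right) \left(-32 + \left(35 + N\right) \left(97 + N\right)\right)}{2}$ ($r{\left(N \right)} = - \frac{3}{2} + \frac{\left(-109 + N\right) \left(\left(N + 97\right) \left(N + 35\right) - 32\right)}{2} = - \frac{3}{2} + \frac{\left(-109 + N\right) \left(\left(97 + N\right) \left(35 + N\right) - 32\right)}{2} = - \frac{3}{2} + \frac{\left(-109 + N\right) \left(\left(35 + N\right) \left(97 + N\right) - 32\right)}{2} = - \frac{3}{2} + \frac{\left(-109 + N\right) \left(-32 + \left(35 + N\right) \left(97 + N\right)\right)}{2}$)
$\sqrt{O 8 \left(-33\right) + r{\left(-45 \right)}} = \sqrt{\left(-21\right) 8 \left(-33\right) + \left(-183285 + \frac{\left(-45\right)^{3}}{2} - - \frac{496125}{2} + \frac{23 \left(-45\right)^{2}}{2}\right)} = \sqrt{\left(-168\right) \left(-33\right) + \left(-183285 + \frac{1}{2} \left(-91125\right) + \frac{496125}{2} + \frac{23}{2} \cdot 2025\right)} = \sqrt{5544 + \left(-183285 - \frac{91125}{2} + \frac{496125}{2} + \frac{46575}{2}\right)} = \sqrt{5544 + \frac{85005}{2}} = \sqrt{\frac{96093}{2}} = \frac{3 \sqrt{21354}}{2}$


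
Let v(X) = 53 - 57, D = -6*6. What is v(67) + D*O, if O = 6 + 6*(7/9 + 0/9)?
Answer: -388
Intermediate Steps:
D = -36
O = 32/3 (O = 6 + 6*(7*(1/9) + 0*(1/9)) = 6 + 6*(7/9 + 0) = 6 + 6*(7/9) = 6 + 14/3 = 32/3 ≈ 10.667)
v(X) = -4
v(67) + D*O = -4 - 36*32/3 = -4 - 384 = -388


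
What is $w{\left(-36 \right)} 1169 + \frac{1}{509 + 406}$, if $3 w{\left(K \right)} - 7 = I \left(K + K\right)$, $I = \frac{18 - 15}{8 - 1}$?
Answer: $- \frac{8506144}{915} \approx -9296.3$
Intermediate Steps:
$I = \frac{3}{7} \approx 0.42857$
$w{\left(K \right)} = \frac{7}{3} + \frac{2 K}{7}$ ($w{\left(K \right)} = \frac{7}{3} + \frac{\frac{3}{7} \left(K + K\right)}{3} = \frac{7}{3} + \frac{\frac{3}{7} \cdot 2 K}{3} = \frac{7}{3} + \frac{\frac{6}{7} K}{3} = \frac{7}{3} + \frac{2 K}{7}$)
$w{\left(-36 \right)} 1169 + \frac{1}{509 + 406} = \left(\frac{7}{3} + \frac{2}{7} \left(-36\right)\right) 1169 + \frac{1}{509 + 406} = \left(\frac{7}{3} - \frac{72}{7}\right) 1169 + \frac{1}{915} = \left(- \frac{167}{21}\right) 1169 + \frac{1}{915} = - \frac{27889}{3} + \frac{1}{915} = - \frac{8506144}{915}$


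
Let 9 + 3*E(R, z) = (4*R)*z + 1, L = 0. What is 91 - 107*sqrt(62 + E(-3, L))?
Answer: 91 - 107*sqrt(534)/3 ≈ -733.20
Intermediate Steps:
E(R, z) = -8/3 + 4*R*z/3 (E(R, z) = -3 + ((4*R)*z + 1)/3 = -3 + (4*R*z + 1)/3 = -3 + (1 + 4*R*z)/3 = -3 + (1/3 + 4*R*z/3) = -8/3 + 4*R*z/3)
91 - 107*sqrt(62 + E(-3, L)) = 91 - 107*sqrt(62 + (-8/3 + (4/3)*(-3)*0)) = 91 - 107*sqrt(62 + (-8/3 + 0)) = 91 - 107*sqrt(62 - 8/3) = 91 - 107*sqrt(534)/3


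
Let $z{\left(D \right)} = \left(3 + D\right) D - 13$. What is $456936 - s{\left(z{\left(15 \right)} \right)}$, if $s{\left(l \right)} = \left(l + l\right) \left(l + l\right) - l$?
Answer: $192997$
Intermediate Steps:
$z{\left(D \right)} = -13 + D \left(3 + D\right)$ ($z{\left(D \right)} = D \left(3 + D\right) - 13 = -13 + D \left(3 + D\right)$)
$s{\left(l \right)} = - l + 4 l^{2}$ ($s{\left(l \right)} = 2 l 2 l - l = 4 l^{2} - l = - l + 4 l^{2}$)
$456936 - s{\left(z{\left(15 \right)} \right)} = 456936 - \left(-13 + 15^{2} + 3 \cdot 15\right) \left(-1 + 4 \left(-13 + 15^{2} + 3 \cdot 15\right)\right) = 456936 - \left(-13 + 225 + 45\right) \left(-1 + 4 \left(-13 + 225 + 45\right)\right) = 456936 - 257 \left(-1 + 4 \cdot 257\right) = 456936 - 257 \left(-1 + 1028\right) = 456936 - 257 \cdot 1027 = 456936 - 263939 = 192997$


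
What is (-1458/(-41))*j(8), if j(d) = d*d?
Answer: 93312/41 ≈ 2275.9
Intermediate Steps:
j(d) = d²
(-1458/(-41))*j(8) = -1458/(-41)*8² = -1458*(-1/41)*64 = (1458/41)*64 = 93312/41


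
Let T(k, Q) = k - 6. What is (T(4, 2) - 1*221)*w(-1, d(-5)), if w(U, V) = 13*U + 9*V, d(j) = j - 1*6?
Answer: 24976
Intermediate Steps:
d(j) = -6 + j (d(j) = j - 6 = -6 + j)
T(k, Q) = -6 + k
w(U, V) = 9*V + 13*U
(T(4, 2) - 1*221)*w(-1, d(-5)) = ((-6 + 4) - 1*221)*(9*(-6 - 5) + 13*(-1)) = (-2 - 221)*(9*(-11) - 13) = -223*(-99 - 13) = -223*(-112) = 24976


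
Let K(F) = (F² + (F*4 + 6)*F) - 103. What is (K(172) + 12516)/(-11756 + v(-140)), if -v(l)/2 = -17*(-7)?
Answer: -161365/11994 ≈ -13.454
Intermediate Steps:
v(l) = -238 (v(l) = -(-34)*(-7) = -2*119 = -238)
K(F) = -103 + F² + F*(6 + 4*F) (K(F) = (F² + (4*F + 6)*F) - 103 = (F² + (6 + 4*F)*F) - 103 = (F² + F*(6 + 4*F)) - 103 = -103 + F² + F*(6 + 4*F))
(K(172) + 12516)/(-11756 + v(-140)) = ((-103 + 5*172² + 6*172) + 12516)/(-11756 - 238) = ((-103 + 5*29584 + 1032) + 12516)/(-11994) = ((-103 + 147920 + 1032) + 12516)*(-1/11994) = (148849 + 12516)*(-1/11994) = 161365*(-1/11994) = -161365/11994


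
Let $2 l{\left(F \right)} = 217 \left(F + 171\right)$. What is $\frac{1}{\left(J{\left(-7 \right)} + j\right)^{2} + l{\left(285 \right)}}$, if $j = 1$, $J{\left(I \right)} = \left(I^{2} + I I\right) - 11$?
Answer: $\frac{1}{57220} \approx 1.7476 \cdot 10^{-5}$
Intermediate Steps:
$l{\left(F \right)} = \frac{37107}{2} + \frac{217 F}{2}$ ($l{\left(F \right)} = \frac{217 \left(F + 171\right)}{2} = \frac{217 \left(171 + F\right)}{2} = \frac{37107 + 217 F}{2} = \frac{37107}{2} + \frac{217 F}{2}$)
$J{\left(I \right)} = -11 + 2 I^{2}$ ($J{\left(I \right)} = \left(I^{2} + I^{2}\right) - 11 = 2 I^{2} - 11 = -11 + 2 I^{2}$)
$\frac{1}{\left(J{\left(-7 \right)} + j\right)^{2} + l{\left(285 \right)}} = \frac{1}{\left(\left(-11 + 2 \left(-7\right)^{2}\right) + 1\right)^{2} + \left(\frac{37107}{2} + \frac{217}{2} \cdot 285\right)} = \frac{1}{\left(\left(-11 + 2 \cdot 49\right) + 1\right)^{2} + \left(\frac{37107}{2} + \frac{61845}{2}\right)} = \frac{1}{\left(\left(-11 + 98\right) + 1\right)^{2} + 49476} = \frac{1}{\left(87 + 1\right)^{2} + 49476} = \frac{1}{88^{2} + 49476} = \frac{1}{7744 + 49476} = \frac{1}{57220}$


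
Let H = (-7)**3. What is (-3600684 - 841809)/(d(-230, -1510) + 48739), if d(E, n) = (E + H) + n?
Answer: -1480831/15552 ≈ -95.218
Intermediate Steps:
H = -343
d(E, n) = -343 + E + n (d(E, n) = (E - 343) + n = (-343 + E) + n = -343 + E + n)
(-3600684 - 841809)/(d(-230, -1510) + 48739) = (-3600684 - 841809)/((-343 - 230 - 1510) + 48739) = -4442493/(-2083 + 48739) = -4442493/46656 = -4442493*1/46656 = -1480831/15552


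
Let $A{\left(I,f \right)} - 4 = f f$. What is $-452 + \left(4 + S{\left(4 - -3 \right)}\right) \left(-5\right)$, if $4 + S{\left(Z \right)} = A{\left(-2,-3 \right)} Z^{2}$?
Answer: $-3637$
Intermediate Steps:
$A{\left(I,f \right)} = 4 + f^{2}$ ($A{\left(I,f \right)} = 4 + f f = 4 + f^{2}$)
$S{\left(Z \right)} = -4 + 13 Z^{2}$ ($S{\left(Z \right)} = -4 + \left(4 + \left(-3\right)^{2}\right) Z^{2} = -4 + \left(4 + 9\right) Z^{2} = -4 + 13 Z^{2}$)
$-452 + \left(4 + S{\left(4 - -3 \right)}\right) \left(-5\right) = -452 + \left(4 - \left(4 - 13 \left(4 - -3\right)^{2}\right)\right) \left(-5\right) = -452 + \left(4 - \left(4 - 13 \left(4 + 3\right)^{2}\right)\right) \left(-5\right) = -452 + \left(4 - \left(4 - 13 \cdot 7^{2}\right)\right) \left(-5\right) = -452 + \left(4 + \left(-4 + 13 \cdot 49\right)\right) \left(-5\right) = -452 + \left(4 + \left(-4 + 637\right)\right) \left(-5\right) = -452 + \left(4 + 633\right) \left(-5\right) = -452 + 637 \left(-5\right) = -452 - 3185 = -3637$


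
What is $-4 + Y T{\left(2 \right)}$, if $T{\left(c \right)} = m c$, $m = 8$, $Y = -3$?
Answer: $-52$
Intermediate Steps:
$T{\left(c \right)} = 8 c$
$-4 + Y T{\left(2 \right)} = -4 - 3 \cdot 8 \cdot 2 = -4 - 48 = -52$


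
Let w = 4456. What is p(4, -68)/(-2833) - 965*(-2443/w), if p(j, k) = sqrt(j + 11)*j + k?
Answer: 6679086343/12623848 - 4*sqrt(15)/2833 ≈ 529.08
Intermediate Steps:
p(j, k) = k + j*sqrt(11 + j) (p(j, k) = sqrt(11 + j)*j + k = j*sqrt(11 + j) + k = k + j*sqrt(11 + j))
p(4, -68)/(-2833) - 965*(-2443/w) = (-68 + 4*sqrt(11 + 4))/(-2833) - 965/(4456/(-2443)) = (-68 + 4*sqrt(15))*(-1/2833) - 965/(4456*(-1/2443)) = (68/2833 - 4*sqrt(15)/2833) - 965/(-4456/2443) = (68/2833 - 4*sqrt(15)/2833) - 965*(-2443/4456) = (68/2833 - 4*sqrt(15)/2833) + 2357495/4456 = 6679086343/12623848 - 4*sqrt(15)/2833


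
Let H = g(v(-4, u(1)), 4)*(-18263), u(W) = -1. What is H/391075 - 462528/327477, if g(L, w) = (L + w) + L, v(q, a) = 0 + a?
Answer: -64281520834/42689355925 ≈ -1.5058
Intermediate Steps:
v(q, a) = a
g(L, w) = w + 2*L
H = -36526 (H = (4 + 2*(-1))*(-18263) = (4 - 2)*(-18263) = 2*(-18263) = -36526)
H/391075 - 462528/327477 = -36526/391075 - 462528/327477 = -36526*1/391075 - 462528*1/327477 = -36526/391075 - 154176/109159 = -64281520834/42689355925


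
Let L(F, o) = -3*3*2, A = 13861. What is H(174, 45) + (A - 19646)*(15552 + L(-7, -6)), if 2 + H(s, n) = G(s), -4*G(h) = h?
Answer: -179728471/2 ≈ -8.9864e+7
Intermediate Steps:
G(h) = -h/4
H(s, n) = -2 - s/4
L(F, o) = -18 (L(F, o) = -9*2 = -18)
H(174, 45) + (A - 19646)*(15552 + L(-7, -6)) = (-2 - ¼*174) + (13861 - 19646)*(15552 - 18) = (-2 - 87/2) - 5785*15534 = -91/2 - 89864190 = -179728471/2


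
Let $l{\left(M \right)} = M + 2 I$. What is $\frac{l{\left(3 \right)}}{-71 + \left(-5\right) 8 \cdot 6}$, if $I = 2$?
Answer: $- \frac{7}{311} \approx -0.022508$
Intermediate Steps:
$l{\left(M \right)} = 4 + M$ ($l{\left(M \right)} = M + 2 \cdot 2 = M + 4 = 4 + M$)
$\frac{l{\left(3 \right)}}{-71 + \left(-5\right) 8 \cdot 6} = \frac{4 + 3}{-71 + \left(-5\right) 8 \cdot 6} = \frac{7}{-71 - 240} = \frac{7}{-311} = 7 \left(- \frac{1}{311}\right) = - \frac{7}{311}$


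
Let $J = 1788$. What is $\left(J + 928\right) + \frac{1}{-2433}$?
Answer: $\frac{6608027}{2433} \approx 2716.0$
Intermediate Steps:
$\left(J + 928\right) + \frac{1}{-2433} = \left(1788 + 928\right) + \frac{1}{-2433} = 2716 - \frac{1}{2433} = \frac{6608027}{2433}$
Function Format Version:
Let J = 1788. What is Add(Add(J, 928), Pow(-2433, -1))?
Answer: Rational(6608027, 2433) ≈ 2716.0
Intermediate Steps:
Add(Add(J, 928), Pow(-2433, -1)) = Add(Add(1788, 928), Pow(-2433, -1)) = Add(2716, Rational(-1, 2433)) = Rational(6608027, 2433)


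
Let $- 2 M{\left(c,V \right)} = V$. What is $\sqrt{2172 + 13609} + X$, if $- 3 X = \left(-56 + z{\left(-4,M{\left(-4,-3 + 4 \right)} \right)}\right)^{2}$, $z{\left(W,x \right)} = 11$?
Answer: $-675 + \sqrt{15781} \approx -549.38$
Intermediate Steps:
$M{\left(c,V \right)} = - \frac{V}{2}$
$X = -675$ ($X = - \frac{\left(-56 + 11\right)^{2}}{3} = - \frac{\left(-45\right)^{2}}{3} = \left(- \frac{1}{3}\right) 2025 = -675$)
$\sqrt{2172 + 13609} + X = \sqrt{2172 + 13609} - 675 = \sqrt{15781} - 675 = -675 + \sqrt{15781}$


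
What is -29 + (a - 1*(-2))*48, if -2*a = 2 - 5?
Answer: 139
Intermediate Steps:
a = 3/2 (a = -(2 - 5)/2 = -½*(-3) = 3/2 ≈ 1.5000)
-29 + (a - 1*(-2))*48 = -29 + (3/2 - 1*(-2))*48 = -29 + (3/2 + 2)*48 = -29 + (7/2)*48 = -29 + 168 = 139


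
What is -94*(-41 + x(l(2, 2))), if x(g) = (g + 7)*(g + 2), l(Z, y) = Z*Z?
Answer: -2350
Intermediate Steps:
l(Z, y) = Z**2
x(g) = (2 + g)*(7 + g) (x(g) = (7 + g)*(2 + g) = (2 + g)*(7 + g))
-94*(-41 + x(l(2, 2))) = -94*(-41 + (14 + (2**2)**2 + 9*2**2)) = -94*(-41 + (14 + 4**2 + 9*4)) = -94*(-41 + (14 + 16 + 36)) = -94*(-41 + 66) = -94*25 = -2350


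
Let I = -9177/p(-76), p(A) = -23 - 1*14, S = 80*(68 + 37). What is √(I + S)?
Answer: 3*√1315461/37 ≈ 92.995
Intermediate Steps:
S = 8400 (S = 80*105 = 8400)
p(A) = -37 (p(A) = -23 - 14 = -37)
I = 9177/37 (I = -9177/(-37) = -9177*(-1/37) = 9177/37 ≈ 248.03)
√(I + S) = √(9177/37 + 8400) = √(319977/37) = 3*√1315461/37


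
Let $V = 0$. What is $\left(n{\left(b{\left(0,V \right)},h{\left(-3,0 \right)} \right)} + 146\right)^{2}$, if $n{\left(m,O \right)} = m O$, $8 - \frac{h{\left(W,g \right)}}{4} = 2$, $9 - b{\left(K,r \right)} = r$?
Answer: $131044$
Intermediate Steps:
$b{\left(K,r \right)} = 9 - r$
$h{\left(W,g \right)} = 24$ ($h{\left(W,g \right)} = 32 - 8 = 24$)
$n{\left(m,O \right)} = O m$
$\left(n{\left(b{\left(0,V \right)},h{\left(-3,0 \right)} \right)} + 146\right)^{2} = \left(24 \left(9 - 0\right) + 146\right)^{2} = \left(24 \left(9 + 0\right) + 146\right)^{2} = \left(24 \cdot 9 + 146\right)^{2} = \left(216 + 146\right)^{2} = 362^{2} = 131044$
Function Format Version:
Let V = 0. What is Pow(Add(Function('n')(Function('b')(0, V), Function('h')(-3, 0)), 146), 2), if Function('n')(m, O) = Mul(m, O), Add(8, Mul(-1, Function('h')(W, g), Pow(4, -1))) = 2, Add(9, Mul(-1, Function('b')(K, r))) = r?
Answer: 131044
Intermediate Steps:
Function('b')(K, r) = Add(9, Mul(-1, r))
Function('h')(W, g) = 24 (Function('h')(W, g) = Add(32, Mul(-4, 2)) = Add(32, -8) = 24)
Function('n')(m, O) = Mul(O, m)
Pow(Add(Function('n')(Function('b')(0, V), Function('h')(-3, 0)), 146), 2) = Pow(Add(Mul(24, Add(9, Mul(-1, 0))), 146), 2) = Pow(Add(Mul(24, Add(9, 0)), 146), 2) = Pow(Add(Mul(24, 9), 146), 2) = Pow(Add(216, 146), 2) = Pow(362, 2) = 131044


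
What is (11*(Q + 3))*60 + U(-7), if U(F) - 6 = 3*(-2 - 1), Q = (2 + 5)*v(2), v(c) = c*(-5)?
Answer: -44223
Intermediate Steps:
v(c) = -5*c
Q = -70 (Q = (2 + 5)*(-5*2) = 7*(-10) = -70)
U(F) = -3 (U(F) = 6 + 3*(-2 - 1) = 6 + 3*(-3) = 6 - 9 = -3)
(11*(Q + 3))*60 + U(-7) = (11*(-70 + 3))*60 - 3 = (11*(-67))*60 - 3 = -737*60 - 3 = -44220 - 3 = -44223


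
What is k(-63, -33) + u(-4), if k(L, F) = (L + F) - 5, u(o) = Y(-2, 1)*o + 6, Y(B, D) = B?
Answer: -87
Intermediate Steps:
u(o) = 6 - 2*o (u(o) = -2*o + 6 = 6 - 2*o)
k(L, F) = -5 + F + L (k(L, F) = (F + L) - 5 = -5 + F + L)
k(-63, -33) + u(-4) = (-5 - 33 - 63) + (6 - 2*(-4)) = -101 + (6 + 8) = -101 + 14 = -87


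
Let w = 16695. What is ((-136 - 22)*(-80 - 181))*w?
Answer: 688468410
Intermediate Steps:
((-136 - 22)*(-80 - 181))*w = ((-136 - 22)*(-80 - 181))*16695 = -158*(-261)*16695 = 41238*16695 = 688468410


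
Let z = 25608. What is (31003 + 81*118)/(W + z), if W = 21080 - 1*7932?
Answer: 40561/38756 ≈ 1.0466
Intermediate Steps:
W = 13148 (W = 21080 - 7932 = 13148)
(31003 + 81*118)/(W + z) = (31003 + 81*118)/(13148 + 25608) = (31003 + 9558)/38756 = 40561*(1/38756) = 40561/38756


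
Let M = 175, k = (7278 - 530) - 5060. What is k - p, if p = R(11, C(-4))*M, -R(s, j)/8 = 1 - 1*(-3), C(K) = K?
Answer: 7288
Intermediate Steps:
k = 1688 (k = 6748 - 5060 = 1688)
R(s, j) = -32 (R(s, j) = -8*(1 - 1*(-3)) = -8*(1 + 3) = -8*4 = -32)
p = -5600 (p = -32*175 = -5600)
k - p = 1688 - 1*(-5600) = 1688 + 5600 = 7288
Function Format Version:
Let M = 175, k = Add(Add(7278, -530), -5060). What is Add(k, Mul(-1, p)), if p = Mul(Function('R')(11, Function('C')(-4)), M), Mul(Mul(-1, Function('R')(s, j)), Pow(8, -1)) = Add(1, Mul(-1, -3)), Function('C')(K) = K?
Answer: 7288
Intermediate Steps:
k = 1688 (k = Add(6748, -5060) = 1688)
Function('R')(s, j) = -32 (Function('R')(s, j) = Mul(-8, Add(1, Mul(-1, -3))) = Mul(-8, Add(1, 3)) = Mul(-8, 4) = -32)
p = -5600 (p = Mul(-32, 175) = -5600)
Add(k, Mul(-1, p)) = Add(1688, Mul(-1, -5600)) = Add(1688, 5600) = 7288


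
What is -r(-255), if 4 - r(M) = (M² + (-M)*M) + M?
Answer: -259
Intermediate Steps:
r(M) = 4 - M (r(M) = 4 - ((M² + (-M)*M) + M) = 4 - ((M² - M²) + M) = 4 - (0 + M) = 4 - M)
-r(-255) = -(4 - 1*(-255)) = -(4 + 255) = -1*259 = -259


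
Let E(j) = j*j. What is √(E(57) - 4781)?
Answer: 2*I*√383 ≈ 39.141*I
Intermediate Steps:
E(j) = j²
√(E(57) - 4781) = √(57² - 4781) = √(3249 - 4781) = √(-1532) = 2*I*√383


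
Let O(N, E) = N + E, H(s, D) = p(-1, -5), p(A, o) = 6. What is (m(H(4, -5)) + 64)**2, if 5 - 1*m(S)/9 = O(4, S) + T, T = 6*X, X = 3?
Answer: 20449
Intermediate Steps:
H(s, D) = 6
O(N, E) = E + N
T = 18 (T = 6*3 = 18)
m(S) = -153 - 9*S (m(S) = 45 - 9*((S + 4) + 18) = 45 - 9*((4 + S) + 18) = 45 - 9*(22 + S) = 45 + (-198 - 9*S) = -153 - 9*S)
(m(H(4, -5)) + 64)**2 = ((-153 - 9*6) + 64)**2 = ((-153 - 54) + 64)**2 = (-207 + 64)**2 = (-143)**2 = 20449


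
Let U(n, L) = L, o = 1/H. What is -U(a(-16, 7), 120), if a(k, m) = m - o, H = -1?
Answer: -120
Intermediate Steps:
o = -1 (o = 1/(-1) = -1)
a(k, m) = 1 + m (a(k, m) = m - 1*(-1) = m + 1 = 1 + m)
-U(a(-16, 7), 120) = -1*120 = -120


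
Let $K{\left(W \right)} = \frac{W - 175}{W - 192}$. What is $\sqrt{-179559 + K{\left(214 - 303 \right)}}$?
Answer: $\frac{i \sqrt{14178084015}}{281} \approx 423.74 i$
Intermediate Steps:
$K{\left(W \right)} = \frac{-175 + W}{-192 + W}$
$\sqrt{-179559 + K{\left(214 - 303 \right)}} = \sqrt{-179559 + \frac{-175 + \left(214 - 303\right)}{-192 + \left(214 - 303\right)}} = \sqrt{-179559 + \frac{-175 - 89}{-192 - 89}} = \sqrt{-179559 + \frac{1}{-281} \left(-264\right)} = \sqrt{-179559 - - \frac{264}{281}} = \sqrt{-179559 + \frac{264}{281}} = \sqrt{- \frac{50455815}{281}} = \frac{i \sqrt{14178084015}}{281}$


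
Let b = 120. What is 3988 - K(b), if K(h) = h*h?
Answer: -10412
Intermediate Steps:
K(h) = h²
3988 - K(b) = 3988 - 1*120² = 3988 - 1*14400 = 3988 - 14400 = -10412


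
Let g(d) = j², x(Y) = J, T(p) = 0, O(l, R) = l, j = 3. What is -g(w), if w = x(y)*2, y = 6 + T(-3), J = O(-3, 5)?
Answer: -9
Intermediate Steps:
J = -3
y = 6 (y = 6 + 0 = 6)
x(Y) = -3
w = -6 (w = -3*2 = -6)
g(d) = 9 (g(d) = 3² = 9)
-g(w) = -1*9 = -9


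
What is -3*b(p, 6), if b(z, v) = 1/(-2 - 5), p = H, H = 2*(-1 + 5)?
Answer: 3/7 ≈ 0.42857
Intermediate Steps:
H = 8 (H = 2*4 = 8)
p = 8
b(z, v) = -1/7 (b(z, v) = 1/(-7) = -1/7)
-3*b(p, 6) = -3*(-1/7) = 3/7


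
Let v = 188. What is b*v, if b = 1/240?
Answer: 47/60 ≈ 0.78333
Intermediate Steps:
b = 1/240 ≈ 0.0041667
b*v = (1/240)*188 = 47/60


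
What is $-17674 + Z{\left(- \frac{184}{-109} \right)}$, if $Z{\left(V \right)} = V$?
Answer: $- \frac{1926282}{109} \approx -17672.0$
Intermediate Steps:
$-17674 + Z{\left(- \frac{184}{-109} \right)} = -17674 - \frac{184}{-109} = -17674 - - \frac{184}{109} = -17674 + \frac{184}{109} = - \frac{1926282}{109}$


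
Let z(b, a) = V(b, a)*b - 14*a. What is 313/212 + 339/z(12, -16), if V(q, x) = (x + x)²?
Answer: 997031/663136 ≈ 1.5035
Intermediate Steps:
V(q, x) = 4*x² (V(q, x) = (2*x)² = 4*x²)
z(b, a) = -14*a + 4*b*a² (z(b, a) = (4*a²)*b - 14*a = 4*b*a² - 14*a = -14*a + 4*b*a²)
313/212 + 339/z(12, -16) = 313/212 + 339/((2*(-16)*(-7 + 2*(-16)*12))) = 313*(1/212) + 339/((2*(-16)*(-7 - 384))) = 313/212 + 339/((2*(-16)*(-391))) = 313/212 + 339/12512 = 997031/663136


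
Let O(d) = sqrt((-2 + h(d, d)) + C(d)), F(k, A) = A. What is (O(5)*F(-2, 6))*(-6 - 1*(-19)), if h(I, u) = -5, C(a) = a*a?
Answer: 234*sqrt(2) ≈ 330.93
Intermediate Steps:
C(a) = a**2
O(d) = sqrt(-7 + d**2) (O(d) = sqrt((-2 - 5) + d**2) = sqrt(-7 + d**2))
(O(5)*F(-2, 6))*(-6 - 1*(-19)) = (sqrt(-7 + 5**2)*6)*(-6 - 1*(-19)) = (sqrt(-7 + 25)*6)*(-6 + 19) = (sqrt(18)*6)*13 = ((3*sqrt(2))*6)*13 = (18*sqrt(2))*13 = 234*sqrt(2)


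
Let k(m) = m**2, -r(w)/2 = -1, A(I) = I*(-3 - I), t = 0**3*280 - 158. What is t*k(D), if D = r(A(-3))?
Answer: -632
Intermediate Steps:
t = -158 (t = 0*280 - 158 = 0 - 158 = -158)
r(w) = 2 (r(w) = -2*(-1) = 2)
D = 2
t*k(D) = -158*2**2 = -158*4 = -632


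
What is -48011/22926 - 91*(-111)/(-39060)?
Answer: -16721311/7107060 ≈ -2.3528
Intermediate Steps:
-48011/22926 - 91*(-111)/(-39060) = -48011*1/22926 + 10101*(-1/39060) = -48011/22926 - 481/1860 = -16721311/7107060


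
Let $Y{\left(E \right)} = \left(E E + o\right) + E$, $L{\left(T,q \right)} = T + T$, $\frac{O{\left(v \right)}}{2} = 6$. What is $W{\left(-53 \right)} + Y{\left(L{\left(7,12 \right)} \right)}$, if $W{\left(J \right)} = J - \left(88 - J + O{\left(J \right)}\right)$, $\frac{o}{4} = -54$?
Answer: $-212$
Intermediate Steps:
$o = -216$ ($o = 4 \left(-54\right) = -216$)
$O{\left(v \right)} = 12$ ($O{\left(v \right)} = 2 \cdot 6 = 12$)
$L{\left(T,q \right)} = 2 T$
$W{\left(J \right)} = -100 + 2 J$ ($W{\left(J \right)} = J - \left(100 - J\right) = J + \left(-88 + \left(-12 + J\right)\right) = J + \left(-100 + J\right) = -100 + 2 J$)
$Y{\left(E \right)} = -216 + E + E^{2}$ ($Y{\left(E \right)} = \left(E E - 216\right) + E = \left(E^{2} - 216\right) + E = \left(-216 + E^{2}\right) + E = -216 + E + E^{2}$)
$W{\left(-53 \right)} + Y{\left(L{\left(7,12 \right)} \right)} = \left(-100 + 2 \left(-53\right)\right) + \left(-216 + 2 \cdot 7 + \left(2 \cdot 7\right)^{2}\right) = \left(-100 - 106\right) + \left(-216 + 14 + 14^{2}\right) = -206 + \left(-216 + 14 + 196\right) = -206 - 6 = -212$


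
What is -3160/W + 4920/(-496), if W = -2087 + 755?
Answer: -155815/20646 ≈ -7.5470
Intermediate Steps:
W = -1332
-3160/W + 4920/(-496) = -3160/(-1332) + 4920/(-496) = -3160*(-1/1332) + 4920*(-1/496) = 790/333 - 615/62 = -155815/20646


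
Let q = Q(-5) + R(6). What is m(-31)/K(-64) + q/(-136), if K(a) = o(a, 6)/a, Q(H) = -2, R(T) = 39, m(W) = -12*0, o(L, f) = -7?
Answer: -37/136 ≈ -0.27206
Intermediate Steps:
m(W) = 0
K(a) = -7/a
q = 37 (q = -2 + 39 = 37)
m(-31)/K(-64) + q/(-136) = 0/((-7/(-64))) + 37/(-136) = 0/((-7*(-1/64))) + 37*(-1/136) = 0/(7/64) - 37/136 = 0*(64/7) - 37/136 = 0 - 37/136 = -37/136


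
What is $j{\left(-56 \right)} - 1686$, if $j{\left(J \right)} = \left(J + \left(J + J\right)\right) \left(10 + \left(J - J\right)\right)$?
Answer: $-3366$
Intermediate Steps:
$j{\left(J \right)} = 30 J$ ($j{\left(J \right)} = \left(J + 2 J\right) \left(10 + 0\right) = 3 J 10 = 30 J$)
$j{\left(-56 \right)} - 1686 = 30 \left(-56\right) - 1686 = -1680 - 1686 = -3366$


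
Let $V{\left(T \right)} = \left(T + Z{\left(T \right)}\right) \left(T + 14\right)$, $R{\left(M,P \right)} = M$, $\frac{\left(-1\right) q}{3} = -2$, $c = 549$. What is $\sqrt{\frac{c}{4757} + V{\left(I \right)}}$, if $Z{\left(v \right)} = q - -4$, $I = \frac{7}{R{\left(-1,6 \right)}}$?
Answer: $\frac{\sqrt{477821622}}{4757} \approx 4.5952$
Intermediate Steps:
$q = 6$ ($q = \left(-3\right) \left(-2\right) = 6$)
$I = -7$ ($I = \frac{7}{-1} = 7 \left(-1\right) = -7$)
$Z{\left(v \right)} = 10$ ($Z{\left(v \right)} = 6 - -4 = 6 + 4 = 10$)
$V{\left(T \right)} = \left(10 + T\right) \left(14 + T\right)$ ($V{\left(T \right)} = \left(T + 10\right) \left(T + 14\right) = \left(10 + T\right) \left(14 + T\right)$)
$\sqrt{\frac{c}{4757} + V{\left(I \right)}} = \sqrt{\frac{549}{4757} + \left(140 + \left(-7\right)^{2} + 24 \left(-7\right)\right)} = \sqrt{549 \cdot \frac{1}{4757} + \left(140 + 49 - 168\right)} = \sqrt{\frac{549}{4757} + 21} = \sqrt{\frac{100446}{4757}} = \frac{\sqrt{477821622}}{4757}$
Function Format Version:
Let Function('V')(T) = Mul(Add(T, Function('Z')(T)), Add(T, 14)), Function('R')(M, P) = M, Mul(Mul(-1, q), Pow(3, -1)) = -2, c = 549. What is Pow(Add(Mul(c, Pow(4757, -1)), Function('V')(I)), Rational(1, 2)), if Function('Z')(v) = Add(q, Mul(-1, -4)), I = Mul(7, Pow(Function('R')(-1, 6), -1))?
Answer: Mul(Rational(1, 4757), Pow(477821622, Rational(1, 2))) ≈ 4.5952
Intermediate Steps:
q = 6 (q = Mul(-3, -2) = 6)
I = -7 (I = Mul(7, Pow(-1, -1)) = Mul(7, -1) = -7)
Function('Z')(v) = 10 (Function('Z')(v) = Add(6, Mul(-1, -4)) = Add(6, 4) = 10)
Function('V')(T) = Mul(Add(10, T), Add(14, T)) (Function('V')(T) = Mul(Add(T, 10), Add(T, 14)) = Mul(Add(10, T), Add(14, T)))
Pow(Add(Mul(c, Pow(4757, -1)), Function('V')(I)), Rational(1, 2)) = Pow(Add(Mul(549, Pow(4757, -1)), Add(140, Pow(-7, 2), Mul(24, -7))), Rational(1, 2)) = Pow(Add(Mul(549, Rational(1, 4757)), Add(140, 49, -168)), Rational(1, 2)) = Pow(Add(Rational(549, 4757), 21), Rational(1, 2)) = Pow(Rational(100446, 4757), Rational(1, 2)) = Mul(Rational(1, 4757), Pow(477821622, Rational(1, 2)))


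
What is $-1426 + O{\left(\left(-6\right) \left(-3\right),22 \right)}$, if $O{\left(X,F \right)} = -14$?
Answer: $-1440$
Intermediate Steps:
$-1426 + O{\left(\left(-6\right) \left(-3\right),22 \right)} = -1426 - 14 = -1440$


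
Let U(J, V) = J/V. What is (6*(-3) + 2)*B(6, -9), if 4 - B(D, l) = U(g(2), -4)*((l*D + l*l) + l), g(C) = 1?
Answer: -136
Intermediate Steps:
B(D, l) = 4 + l/4 + l**2/4 + D*l/4 (B(D, l) = 4 - 1/(-4)*((l*D + l*l) + l) = 4 - 1*(-1/4)*((D*l + l**2) + l) = 4 - (-1)*((l**2 + D*l) + l)/4 = 4 - (-1)*(l + l**2 + D*l)/4 = 4 - (-l/4 - l**2/4 - D*l/4) = 4 + (l/4 + l**2/4 + D*l/4) = 4 + l/4 + l**2/4 + D*l/4)
(6*(-3) + 2)*B(6, -9) = (6*(-3) + 2)*(4 + (1/4)*(-9) + (1/4)*(-9)**2 + (1/4)*6*(-9)) = (-18 + 2)*(4 - 9/4 + (1/4)*81 - 27/2) = -16*(4 - 9/4 + 81/4 - 27/2) = -16*17/2 = -136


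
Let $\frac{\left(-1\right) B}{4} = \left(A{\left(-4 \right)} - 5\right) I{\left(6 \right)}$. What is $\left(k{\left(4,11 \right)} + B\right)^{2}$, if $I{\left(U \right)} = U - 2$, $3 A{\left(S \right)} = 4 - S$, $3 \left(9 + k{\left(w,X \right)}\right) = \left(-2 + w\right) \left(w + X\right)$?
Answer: $\frac{13225}{9} \approx 1469.4$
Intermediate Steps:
$k{\left(w,X \right)} = -9 + \frac{\left(-2 + w\right) \left(X + w\right)}{3}$ ($k{\left(w,X \right)} = -9 + \frac{\left(-2 + w\right) \left(w + X\right)}{3} = -9 + \frac{\left(-2 + w\right) \left(X + w\right)}{3}$)
$A{\left(S \right)} = \frac{4}{3} - \frac{S}{3}$ ($A{\left(S \right)} = \frac{4 - S}{3} = \frac{4}{3} - \frac{S}{3}$)
$I{\left(U \right)} = -2 + U$
$B = \frac{112}{3}$ ($B = - 4 \left(\left(\frac{4}{3} - - \frac{4}{3}\right) - 5\right) \left(-2 + 6\right) = - 4 \left(\left(\frac{4}{3} + \frac{4}{3}\right) - 5\right) 4 = - 4 \left(\frac{8}{3} - 5\right) 4 = - 4 \left(\left(- \frac{7}{3}\right) 4\right) = \left(-4\right) \left(- \frac{28}{3}\right) = \frac{112}{3} \approx 37.333$)
$\left(k{\left(4,11 \right)} + B\right)^{2} = \left(\left(-9 - \frac{22}{3} - \frac{8}{3} + \frac{4^{2}}{3} + \frac{1}{3} \cdot 11 \cdot 4\right) + \frac{112}{3}\right)^{2} = \left(\left(-9 - \frac{22}{3} - \frac{8}{3} + \frac{1}{3} \cdot 16 + \frac{44}{3}\right) + \frac{112}{3}\right)^{2} = \left(\left(-9 - \frac{22}{3} - \frac{8}{3} + \frac{16}{3} + \frac{44}{3}\right) + \frac{112}{3}\right)^{2} = \left(1 + \frac{112}{3}\right)^{2} = \left(\frac{115}{3}\right)^{2} = \frac{13225}{9}$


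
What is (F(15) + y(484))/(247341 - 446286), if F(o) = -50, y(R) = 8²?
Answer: -14/198945 ≈ -7.0371e-5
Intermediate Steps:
y(R) = 64
(F(15) + y(484))/(247341 - 446286) = (-50 + 64)/(247341 - 446286) = 14/(-198945) = 14*(-1/198945) = -14/198945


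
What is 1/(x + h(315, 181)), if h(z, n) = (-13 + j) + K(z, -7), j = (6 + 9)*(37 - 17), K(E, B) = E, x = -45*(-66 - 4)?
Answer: 1/3752 ≈ 0.00026652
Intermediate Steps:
x = 3150 (x = -45*(-70) = 3150)
j = 300 (j = 15*20 = 300)
h(z, n) = 287 + z (h(z, n) = (-13 + 300) + z = 287 + z)
1/(x + h(315, 181)) = 1/(3150 + (287 + 315)) = 1/(3150 + 602) = 1/3752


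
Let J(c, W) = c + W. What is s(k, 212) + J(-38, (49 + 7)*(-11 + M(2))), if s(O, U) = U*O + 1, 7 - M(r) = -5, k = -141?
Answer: -29873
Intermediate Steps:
M(r) = 12 (M(r) = 7 - 1*(-5) = 7 + 5 = 12)
s(O, U) = 1 + O*U (s(O, U) = O*U + 1 = 1 + O*U)
J(c, W) = W + c
s(k, 212) + J(-38, (49 + 7)*(-11 + M(2))) = (1 - 141*212) + ((49 + 7)*(-11 + 12) - 38) = (1 - 29892) + (56*1 - 38) = -29891 + (56 - 38) = -29891 + 18 = -29873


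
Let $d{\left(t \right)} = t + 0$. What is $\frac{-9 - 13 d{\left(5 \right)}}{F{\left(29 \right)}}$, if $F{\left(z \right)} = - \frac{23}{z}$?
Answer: $\frac{2146}{23} \approx 93.304$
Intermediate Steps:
$d{\left(t \right)} = t$
$\frac{-9 - 13 d{\left(5 \right)}}{F{\left(29 \right)}} = \frac{-9 - 65}{\left(-23\right) \frac{1}{29}} = - \frac{74}{- \frac{23}{29}} = \left(-74\right) \left(- \frac{29}{23}\right) = \frac{2146}{23}$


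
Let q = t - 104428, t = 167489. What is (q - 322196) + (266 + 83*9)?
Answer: -258122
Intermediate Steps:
q = 63061 (q = 167489 - 104428 = 63061)
(q - 322196) + (266 + 83*9) = (63061 - 322196) + (266 + 83*9) = -259135 + (266 + 747) = -259135 + 1013 = -258122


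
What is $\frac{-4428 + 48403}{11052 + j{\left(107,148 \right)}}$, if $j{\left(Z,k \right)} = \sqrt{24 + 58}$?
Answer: $\frac{243005850}{61073311} - \frac{43975 \sqrt{82}}{122146622} \approx 3.9757$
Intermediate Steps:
$j{\left(Z,k \right)} = \sqrt{82}$
$\frac{-4428 + 48403}{11052 + j{\left(107,148 \right)}} = \frac{-4428 + 48403}{11052 + \sqrt{82}} = \frac{43975}{11052 + \sqrt{82}}$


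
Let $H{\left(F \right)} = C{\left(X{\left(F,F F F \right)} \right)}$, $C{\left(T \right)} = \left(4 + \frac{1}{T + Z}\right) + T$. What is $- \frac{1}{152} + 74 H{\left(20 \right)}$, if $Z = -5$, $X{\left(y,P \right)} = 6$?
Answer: $\frac{123727}{152} \approx 813.99$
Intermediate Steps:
$C{\left(T \right)} = 4 + T + \frac{1}{-5 + T}$ ($C{\left(T \right)} = \left(4 + \frac{1}{T - 5}\right) + T = \left(4 + \frac{1}{-5 + T}\right) + T = 4 + T + \frac{1}{-5 + T}$)
$H{\left(F \right)} = 11$ ($H{\left(F \right)} = \frac{-19 + 6^{2} - 6}{-5 + 6} = \frac{-19 + 36 - 6}{1} = 1 \cdot 11 = 11$)
$- \frac{1}{152} + 74 H{\left(20 \right)} = - \frac{1}{152} + 74 \cdot 11 = \left(-1\right) \frac{1}{152} + 814 = - \frac{1}{152} + 814 = \frac{123727}{152}$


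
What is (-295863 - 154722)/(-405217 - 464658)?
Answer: 90117/173975 ≈ 0.51799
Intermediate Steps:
(-295863 - 154722)/(-405217 - 464658) = -450585/(-869875) = -450585*(-1/869875) = 90117/173975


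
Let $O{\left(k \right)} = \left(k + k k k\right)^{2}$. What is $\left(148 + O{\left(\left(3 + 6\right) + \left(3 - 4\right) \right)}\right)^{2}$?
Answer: $73196220304$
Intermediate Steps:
$O{\left(k \right)} = \left(k + k^{3}\right)^{2}$ ($O{\left(k \right)} = \left(k + k^{2} k\right)^{2} = \left(k + k^{3}\right)^{2}$)
$\left(148 + O{\left(\left(3 + 6\right) + \left(3 - 4\right) \right)}\right)^{2} = \left(148 + \left(\left(3 + 6\right) + \left(3 - 4\right)\right)^{2} \left(1 + \left(\left(3 + 6\right) + \left(3 - 4\right)\right)^{2}\right)^{2}\right)^{2} = \left(148 + \left(9 + \left(3 - 4\right)\right)^{2} \left(1 + \left(9 + \left(3 - 4\right)\right)^{2}\right)^{2}\right)^{2} = \left(148 + \left(9 - 1\right)^{2} \left(1 + \left(9 - 1\right)^{2}\right)^{2}\right)^{2} = \left(148 + 8^{2} \left(1 + 8^{2}\right)^{2}\right)^{2} = \left(148 + 64 \left(1 + 64\right)^{2}\right)^{2} = \left(148 + 64 \cdot 65^{2}\right)^{2} = \left(148 + 64 \cdot 4225\right)^{2} = \left(148 + 270400\right)^{2} = 270548^{2} = 73196220304$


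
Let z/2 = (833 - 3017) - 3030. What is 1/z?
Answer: -1/10428 ≈ -9.5896e-5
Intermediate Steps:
z = -10428 (z = 2*((833 - 3017) - 3030) = 2*(-2184 - 3030) = 2*(-5214) = -10428)
1/z = 1/(-10428) = -1/10428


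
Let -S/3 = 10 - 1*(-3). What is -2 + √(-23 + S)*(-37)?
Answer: -2 - 37*I*√62 ≈ -2.0 - 291.34*I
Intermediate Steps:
S = -39 (S = -3*(10 - 1*(-3)) = -3*(10 + 3) = -3*13 = -39)
-2 + √(-23 + S)*(-37) = -2 + √(-23 - 39)*(-37) = -2 + √(-62)*(-37) = -2 + (I*√62)*(-37) = -2 - 37*I*√62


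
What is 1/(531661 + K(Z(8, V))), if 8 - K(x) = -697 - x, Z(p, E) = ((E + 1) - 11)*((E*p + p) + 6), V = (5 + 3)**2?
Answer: 1/560770 ≈ 1.7833e-6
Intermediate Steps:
V = 64 (V = 8**2 = 64)
Z(p, E) = (-10 + E)*(6 + p + E*p) (Z(p, E) = ((1 + E) - 11)*((p + E*p) + 6) = (-10 + E)*(6 + p + E*p))
K(x) = 705 + x (K(x) = 8 - (-697 - x) = 8 + (697 + x) = 705 + x)
1/(531661 + K(Z(8, V))) = 1/(531661 + (705 + (-60 - 10*8 + 6*64 + 8*64**2 - 9*64*8))) = 1/(531661 + (705 + (-60 - 80 + 384 + 8*4096 - 4608))) = 1/(531661 + (705 + (-60 - 80 + 384 + 32768 - 4608))) = 1/(531661 + (705 + 28404)) = 1/(531661 + 29109) = 1/560770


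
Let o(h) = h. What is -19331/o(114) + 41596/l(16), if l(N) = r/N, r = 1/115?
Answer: 8725157629/114 ≈ 7.6536e+7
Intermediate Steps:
r = 1/115 ≈ 0.0086956
l(N) = 1/(115*N)
-19331/o(114) + 41596/l(16) = -19331/114 + 41596/(((1/115)/16)) = -19331*1/114 + 41596/(((1/115)*(1/16))) = -19331/114 + 41596/(1/1840) = -19331/114 + 41596*1840 = -19331/114 + 76536640 = 8725157629/114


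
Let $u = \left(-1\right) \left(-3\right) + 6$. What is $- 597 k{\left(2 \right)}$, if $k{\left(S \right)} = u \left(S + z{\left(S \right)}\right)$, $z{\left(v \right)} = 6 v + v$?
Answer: $-85968$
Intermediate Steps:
$u = 9$ ($u = 3 + 6 = 9$)
$z{\left(v \right)} = 7 v$
$k{\left(S \right)} = 72 S$ ($k{\left(S \right)} = 9 \left(S + 7 S\right) = 9 \cdot 8 S = 72 S$)
$- 597 k{\left(2 \right)} = - 597 \cdot 72 \cdot 2 = \left(-597\right) 144 = -85968$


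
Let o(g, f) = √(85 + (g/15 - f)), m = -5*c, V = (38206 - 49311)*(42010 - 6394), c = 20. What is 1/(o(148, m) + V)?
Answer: -5932735200/2346489796887933077 - √43845/2346489796887933077 ≈ -2.5283e-9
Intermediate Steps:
V = -395515680 (V = -11105*35616 = -395515680)
m = -100 (m = -5*20 = -100)
o(g, f) = √(85 - f + g/15) (o(g, f) = √(85 + (g*(1/15) - f)) = √(85 + (g/15 - f)) = √(85 + (-f + g/15)) = √(85 - f + g/15))
1/(o(148, m) + V) = 1/(√(19125 - 225*(-100) + 15*148)/15 - 395515680) = 1/(√(19125 + 22500 + 2220)/15 - 395515680) = 1/(√43845/15 - 395515680) = 1/(-395515680 + √43845/15)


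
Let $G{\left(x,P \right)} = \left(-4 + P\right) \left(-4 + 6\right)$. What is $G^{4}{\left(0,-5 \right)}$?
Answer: $104976$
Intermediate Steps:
$G{\left(x,P \right)} = -8 + 2 P$ ($G{\left(x,P \right)} = \left(-4 + P\right) 2 = -8 + 2 P$)
$G^{4}{\left(0,-5 \right)} = \left(-8 + 2 \left(-5\right)\right)^{4} = \left(-8 - 10\right)^{4} = \left(-18\right)^{4} = 104976$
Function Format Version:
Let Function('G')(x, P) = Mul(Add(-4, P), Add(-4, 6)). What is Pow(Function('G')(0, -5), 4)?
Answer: 104976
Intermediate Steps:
Function('G')(x, P) = Add(-8, Mul(2, P)) (Function('G')(x, P) = Mul(Add(-4, P), 2) = Add(-8, Mul(2, P)))
Pow(Function('G')(0, -5), 4) = Pow(Add(-8, Mul(2, -5)), 4) = Pow(Add(-8, -10), 4) = Pow(-18, 4) = 104976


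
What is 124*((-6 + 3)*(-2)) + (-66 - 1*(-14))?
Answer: 692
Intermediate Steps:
124*((-6 + 3)*(-2)) + (-66 - 1*(-14)) = 124*(-3*(-2)) + (-66 + 14) = 124*6 - 52 = 744 - 52 = 692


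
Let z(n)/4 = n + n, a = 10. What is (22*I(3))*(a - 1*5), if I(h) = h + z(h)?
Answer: 2970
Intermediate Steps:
z(n) = 8*n (z(n) = 4*(n + n) = 4*(2*n) = 8*n)
I(h) = 9*h (I(h) = h + 8*h = 9*h)
(22*I(3))*(a - 1*5) = (22*(9*3))*(10 - 1*5) = (22*27)*(10 - 5) = 594*5 = 2970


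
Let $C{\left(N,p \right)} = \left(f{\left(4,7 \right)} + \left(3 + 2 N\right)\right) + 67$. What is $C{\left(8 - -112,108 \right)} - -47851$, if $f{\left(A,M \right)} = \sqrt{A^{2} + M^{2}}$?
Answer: $48161 + \sqrt{65} \approx 48169.0$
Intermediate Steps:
$C{\left(N,p \right)} = 70 + \sqrt{65} + 2 N$ ($C{\left(N,p \right)} = \left(\sqrt{4^{2} + 7^{2}} + \left(3 + 2 N\right)\right) + 67 = \left(\sqrt{16 + 49} + \left(3 + 2 N\right)\right) + 67 = \left(\sqrt{65} + \left(3 + 2 N\right)\right) + 67 = \left(3 + \sqrt{65} + 2 N\right) + 67 = 70 + \sqrt{65} + 2 N$)
$C{\left(8 - -112,108 \right)} - -47851 = \left(70 + \sqrt{65} + 2 \left(8 - -112\right)\right) - -47851 = \left(70 + \sqrt{65} + 2 \left(8 + 112\right)\right) + 47851 = \left(70 + \sqrt{65} + 2 \cdot 120\right) + 47851 = \left(70 + \sqrt{65} + 240\right) + 47851 = \left(310 + \sqrt{65}\right) + 47851 = 48161 + \sqrt{65}$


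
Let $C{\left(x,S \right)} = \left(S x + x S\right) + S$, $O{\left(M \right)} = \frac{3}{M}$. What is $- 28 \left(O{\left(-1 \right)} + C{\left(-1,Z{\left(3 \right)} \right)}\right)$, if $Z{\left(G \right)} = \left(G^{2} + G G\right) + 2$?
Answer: $644$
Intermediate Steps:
$Z{\left(G \right)} = 2 + 2 G^{2}$ ($Z{\left(G \right)} = \left(G^{2} + G^{2}\right) + 2 = 2 G^{2} + 2 = 2 + 2 G^{2}$)
$C{\left(x,S \right)} = S + 2 S x$ ($C{\left(x,S \right)} = \left(S x + S x\right) + S = 2 S x + S = S + 2 S x$)
$- 28 \left(O{\left(-1 \right)} + C{\left(-1,Z{\left(3 \right)} \right)}\right) = - 28 \left(\frac{3}{-1} + \left(2 + 2 \cdot 3^{2}\right) \left(1 + 2 \left(-1\right)\right)\right) = - 28 \left(3 \left(-1\right) + \left(2 + 2 \cdot 9\right) \left(1 - 2\right)\right) = - 28 \left(-3 + \left(2 + 18\right) \left(-1\right)\right) = - 28 \left(-3 + 20 \left(-1\right)\right) = - 28 \left(-3 - 20\right) = \left(-28\right) \left(-23\right) = 644$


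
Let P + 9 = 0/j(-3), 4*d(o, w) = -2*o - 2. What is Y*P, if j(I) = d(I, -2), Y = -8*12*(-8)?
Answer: -6912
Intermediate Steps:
d(o, w) = -½ - o/2 (d(o, w) = (-2*o - 2)/4 = (-2 - 2*o)/4 = -½ - o/2)
Y = 768 (Y = -96*(-8) = 768)
j(I) = -½ - I/2
P = -9 (P = -9 + 0/(-½ - ½*(-3)) = -9 + 0/(-½ + 3/2) = -9 + 0/1 = -9 + 0*1 = -9 + 0 = -9)
Y*P = 768*(-9) = -6912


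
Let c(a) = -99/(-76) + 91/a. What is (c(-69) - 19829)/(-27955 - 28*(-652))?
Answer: 103983361/50861556 ≈ 2.0444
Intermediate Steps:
c(a) = 99/76 + 91/a (c(a) = -99*(-1/76) + 91/a = 99/76 + 91/a)
(c(-69) - 19829)/(-27955 - 28*(-652)) = ((99/76 + 91/(-69)) - 19829)/(-27955 - 28*(-652)) = ((99/76 + 91*(-1/69)) - 19829)/(-27955 + 18256) = ((99/76 - 91/69) - 19829)/(-9699) = (-85/5244 - 19829)*(-1/9699) = -103983361/5244*(-1/9699) = 103983361/50861556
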